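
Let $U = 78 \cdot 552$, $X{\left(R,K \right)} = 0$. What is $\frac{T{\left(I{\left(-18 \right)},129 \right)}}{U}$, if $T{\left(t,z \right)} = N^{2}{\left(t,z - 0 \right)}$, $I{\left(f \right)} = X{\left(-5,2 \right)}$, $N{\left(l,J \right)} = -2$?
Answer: $\frac{1}{10764} \approx 9.2902 \cdot 10^{-5}$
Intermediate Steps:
$U = 43056$
$I{\left(f \right)} = 0$
$T{\left(t,z \right)} = 4$ ($T{\left(t,z \right)} = \left(-2\right)^{2} = 4$)
$\frac{T{\left(I{\left(-18 \right)},129 \right)}}{U} = \frac{4}{43056} = 4 \cdot \frac{1}{43056} = \frac{1}{10764}$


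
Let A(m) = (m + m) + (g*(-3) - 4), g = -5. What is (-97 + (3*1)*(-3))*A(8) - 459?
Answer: -3321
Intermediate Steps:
A(m) = 11 + 2*m (A(m) = (m + m) + (-5*(-3) - 4) = 2*m + (15 - 4) = 2*m + 11 = 11 + 2*m)
(-97 + (3*1)*(-3))*A(8) - 459 = (-97 + (3*1)*(-3))*(11 + 2*8) - 459 = (-97 + 3*(-3))*(11 + 16) - 459 = (-97 - 9)*27 - 459 = -106*27 - 459 = -2862 - 459 = -3321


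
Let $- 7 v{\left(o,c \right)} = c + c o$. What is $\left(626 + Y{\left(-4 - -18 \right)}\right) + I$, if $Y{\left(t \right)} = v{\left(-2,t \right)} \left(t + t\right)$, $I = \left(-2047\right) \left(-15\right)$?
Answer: $31387$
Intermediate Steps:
$v{\left(o,c \right)} = - \frac{c}{7} - \frac{c o}{7}$ ($v{\left(o,c \right)} = - \frac{c + c o}{7} = - \frac{c}{7} - \frac{c o}{7}$)
$I = 30705$
$Y{\left(t \right)} = \frac{2 t^{2}}{7}$ ($Y{\left(t \right)} = - \frac{t \left(1 - 2\right)}{7} \left(t + t\right) = \left(- \frac{1}{7}\right) t \left(-1\right) 2 t = \frac{t}{7} \cdot 2 t = \frac{2 t^{2}}{7}$)
$\left(626 + Y{\left(-4 - -18 \right)}\right) + I = \left(626 + \frac{2 \left(-4 - -18\right)^{2}}{7}\right) + 30705 = \left(626 + \frac{2 \left(-4 + 18\right)^{2}}{7}\right) + 30705 = \left(626 + \frac{2 \cdot 14^{2}}{7}\right) + 30705 = \left(626 + \frac{2}{7} \cdot 196\right) + 30705 = \left(626 + 56\right) + 30705 = 682 + 30705 = 31387$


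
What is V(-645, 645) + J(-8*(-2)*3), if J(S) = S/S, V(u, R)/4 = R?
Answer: 2581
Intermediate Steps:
V(u, R) = 4*R
J(S) = 1
V(-645, 645) + J(-8*(-2)*3) = 4*645 + 1 = 2580 + 1 = 2581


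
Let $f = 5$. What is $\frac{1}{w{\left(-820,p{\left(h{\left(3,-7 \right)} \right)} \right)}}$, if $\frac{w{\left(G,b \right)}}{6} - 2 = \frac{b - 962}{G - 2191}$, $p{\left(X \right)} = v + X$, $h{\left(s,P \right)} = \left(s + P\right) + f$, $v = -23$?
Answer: $\frac{3011}{42036} \approx 0.071629$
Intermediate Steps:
$h{\left(s,P \right)} = 5 + P + s$ ($h{\left(s,P \right)} = \left(s + P\right) + 5 = \left(P + s\right) + 5 = 5 + P + s$)
$p{\left(X \right)} = -23 + X$
$w{\left(G,b \right)} = 12 + \frac{6 \left(-962 + b\right)}{-2191 + G}$ ($w{\left(G,b \right)} = 12 + 6 \frac{b - 962}{G - 2191} = 12 + 6 \frac{-962 + b}{-2191 + G} = 12 + \frac{6 \left(-962 + b\right)}{-2191 + G}$)
$\frac{1}{w{\left(-820,p{\left(h{\left(3,-7 \right)} \right)} \right)}} = \frac{1}{6 \frac{1}{-2191 - 820} \left(-5344 + \left(-23 + \left(5 - 7 + 3\right)\right) + 2 \left(-820\right)\right)} = \frac{1}{6 \frac{1}{-3011} \left(-5344 + \left(-23 + 1\right) - 1640\right)} = \frac{1}{6 \left(- \frac{1}{3011}\right) \left(-5344 - 22 - 1640\right)} = \frac{1}{6 \left(- \frac{1}{3011}\right) \left(-7006\right)} = \frac{1}{\frac{42036}{3011}} = \frac{3011}{42036}$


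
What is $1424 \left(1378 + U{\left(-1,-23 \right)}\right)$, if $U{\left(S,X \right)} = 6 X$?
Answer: $1765760$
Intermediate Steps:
$1424 \left(1378 + U{\left(-1,-23 \right)}\right) = 1424 \left(1378 + 6 \left(-23\right)\right) = 1424 \left(1378 - 138\right) = 1424 \cdot 1240 = 1765760$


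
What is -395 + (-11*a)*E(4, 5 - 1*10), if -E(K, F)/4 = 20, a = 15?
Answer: 12805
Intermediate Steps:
E(K, F) = -80 (E(K, F) = -4*20 = -80)
-395 + (-11*a)*E(4, 5 - 1*10) = -395 - 11*15*(-80) = -395 - 165*(-80) = -395 + 13200 = 12805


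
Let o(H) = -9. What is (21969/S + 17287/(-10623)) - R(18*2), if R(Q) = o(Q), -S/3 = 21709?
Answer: 1622456651/230614707 ≈ 7.0354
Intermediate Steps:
S = -65127 (S = -3*21709 = -65127)
R(Q) = -9
(21969/S + 17287/(-10623)) - R(18*2) = (21969/(-65127) + 17287/(-10623)) - 1*(-9) = (21969*(-1/65127) + 17287*(-1/10623)) + 9 = (-7323/21709 - 17287/10623) + 9 = -453075712/230614707 + 9 = 1622456651/230614707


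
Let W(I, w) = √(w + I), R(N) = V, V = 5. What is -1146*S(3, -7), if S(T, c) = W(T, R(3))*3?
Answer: -6876*√2 ≈ -9724.1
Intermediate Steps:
R(N) = 5
W(I, w) = √(I + w)
S(T, c) = 3*√(5 + T) (S(T, c) = √(T + 5)*3 = √(5 + T)*3 = 3*√(5 + T))
-1146*S(3, -7) = -3438*√(5 + 3) = -3438*√8 = -3438*2*√2 = -6876*√2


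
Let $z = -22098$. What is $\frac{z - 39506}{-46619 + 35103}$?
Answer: $\frac{15401}{2879} \approx 5.3494$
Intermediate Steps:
$\frac{z - 39506}{-46619 + 35103} = \frac{-22098 - 39506}{-46619 + 35103} = - \frac{61604}{-11516} = \left(-61604\right) \left(- \frac{1}{11516}\right) = \frac{15401}{2879}$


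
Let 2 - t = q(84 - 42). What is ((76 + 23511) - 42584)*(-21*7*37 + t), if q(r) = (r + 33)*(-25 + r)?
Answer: 127507864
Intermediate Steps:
q(r) = (-25 + r)*(33 + r) (q(r) = (33 + r)*(-25 + r) = (-25 + r)*(33 + r))
t = -1273 (t = 2 - (-825 + (84 - 42)**2 + 8*(84 - 42)) = 2 - (-825 + 42**2 + 8*42) = 2 - (-825 + 1764 + 336) = 2 - 1*1275 = 2 - 1275 = -1273)
((76 + 23511) - 42584)*(-21*7*37 + t) = ((76 + 23511) - 42584)*(-21*7*37 - 1273) = (23587 - 42584)*(-147*37 - 1273) = -18997*(-5439 - 1273) = -18997*(-6712) = 127507864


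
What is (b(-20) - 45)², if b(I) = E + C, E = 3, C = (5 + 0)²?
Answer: 289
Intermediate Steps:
C = 25 (C = 5² = 25)
b(I) = 28 (b(I) = 3 + 25 = 28)
(b(-20) - 45)² = (28 - 45)² = (-17)² = 289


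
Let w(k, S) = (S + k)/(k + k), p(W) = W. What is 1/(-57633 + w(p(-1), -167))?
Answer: -1/57549 ≈ -1.7377e-5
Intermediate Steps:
w(k, S) = (S + k)/(2*k) (w(k, S) = (S + k)/((2*k)) = (S + k)*(1/(2*k)) = (S + k)/(2*k))
1/(-57633 + w(p(-1), -167)) = 1/(-57633 + (½)*(-167 - 1)/(-1)) = 1/(-57633 + (½)*(-1)*(-168)) = 1/(-57633 + 84) = 1/(-57549) = -1/57549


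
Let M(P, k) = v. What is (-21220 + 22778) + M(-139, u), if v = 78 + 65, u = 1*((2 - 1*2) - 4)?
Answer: 1701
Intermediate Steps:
u = -4 (u = 1*((2 - 2) - 4) = 1*(0 - 4) = 1*(-4) = -4)
v = 143
M(P, k) = 143
(-21220 + 22778) + M(-139, u) = (-21220 + 22778) + 143 = 1558 + 143 = 1701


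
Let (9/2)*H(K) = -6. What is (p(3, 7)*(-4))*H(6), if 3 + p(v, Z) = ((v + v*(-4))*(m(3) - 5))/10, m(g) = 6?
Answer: -104/5 ≈ -20.800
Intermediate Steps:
H(K) = -4/3 (H(K) = (2/9)*(-6) = -4/3)
p(v, Z) = -3 - 3*v/10 (p(v, Z) = -3 + ((v + v*(-4))*(6 - 5))/10 = -3 + ((v - 4*v)*1)*(⅒) = -3 + (-3*v*1)*(⅒) = -3 - 3*v*(⅒) = -3 - 3*v/10)
(p(3, 7)*(-4))*H(6) = ((-3 - 3/10*3)*(-4))*(-4/3) = ((-3 - 9/10)*(-4))*(-4/3) = -39/10*(-4)*(-4/3) = (78/5)*(-4/3) = -104/5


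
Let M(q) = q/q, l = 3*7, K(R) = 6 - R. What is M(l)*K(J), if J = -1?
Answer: 7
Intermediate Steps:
l = 21
M(q) = 1
M(l)*K(J) = 1*(6 - 1*(-1)) = 1*(6 + 1) = 1*7 = 7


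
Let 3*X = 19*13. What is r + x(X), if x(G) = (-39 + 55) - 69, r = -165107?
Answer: -165160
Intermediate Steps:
X = 247/3 (X = (19*13)/3 = (1/3)*247 = 247/3 ≈ 82.333)
x(G) = -53 (x(G) = 16 - 69 = -53)
r + x(X) = -165107 - 53 = -165160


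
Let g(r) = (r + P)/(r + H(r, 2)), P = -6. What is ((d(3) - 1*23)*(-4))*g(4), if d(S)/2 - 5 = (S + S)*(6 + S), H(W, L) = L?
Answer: 380/3 ≈ 126.67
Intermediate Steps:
d(S) = 10 + 4*S*(6 + S) (d(S) = 10 + 2*((S + S)*(6 + S)) = 10 + 2*((2*S)*(6 + S)) = 10 + 2*(2*S*(6 + S)) = 10 + 4*S*(6 + S))
g(r) = (-6 + r)/(2 + r) (g(r) = (r - 6)/(r + 2) = (-6 + r)/(2 + r))
((d(3) - 1*23)*(-4))*g(4) = (((10 + 4*3² + 24*3) - 1*23)*(-4))*((-6 + 4)/(2 + 4)) = (((10 + 4*9 + 72) - 23)*(-4))*(-2/6) = (((10 + 36 + 72) - 23)*(-4))*((⅙)*(-2)) = ((118 - 23)*(-4))*(-⅓) = (95*(-4))*(-⅓) = -380*(-⅓) = 380/3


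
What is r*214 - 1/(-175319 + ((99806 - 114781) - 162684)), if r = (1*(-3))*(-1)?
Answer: 226611877/352978 ≈ 642.00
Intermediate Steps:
r = 3 (r = -3*(-1) = 3)
r*214 - 1/(-175319 + ((99806 - 114781) - 162684)) = 3*214 - 1/(-175319 + ((99806 - 114781) - 162684)) = 642 - 1/(-175319 + (-14975 - 162684)) = 642 - 1/(-175319 - 177659) = 642 - 1/(-352978) = 642 - 1*(-1/352978) = 642 + 1/352978 = 226611877/352978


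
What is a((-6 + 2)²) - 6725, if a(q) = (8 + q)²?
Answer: -6149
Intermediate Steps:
a((-6 + 2)²) - 6725 = (8 + (-6 + 2)²)² - 6725 = (8 + (-4)²)² - 6725 = (8 + 16)² - 6725 = 24² - 6725 = 576 - 6725 = -6149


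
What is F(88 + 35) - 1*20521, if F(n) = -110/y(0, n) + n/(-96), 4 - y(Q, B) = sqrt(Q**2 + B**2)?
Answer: -78145327/3808 ≈ -20521.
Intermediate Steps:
y(Q, B) = 4 - sqrt(B**2 + Q**2) (y(Q, B) = 4 - sqrt(Q**2 + B**2) = 4 - sqrt(B**2 + Q**2))
F(n) = -110/(4 - sqrt(n**2)) - n/96 (F(n) = -110/(4 - sqrt(n**2 + 0**2)) + n/(-96) = -110/(4 - sqrt(n**2 + 0)) + n*(-1/96) = -110/(4 - sqrt(n**2)) - n/96)
F(88 + 35) - 1*20521 = (10560 - (88 + 35)*(-4 + sqrt((88 + 35)**2)))/(96*(-4 + sqrt((88 + 35)**2))) - 1*20521 = (10560 - 1*123*(-4 + sqrt(123**2)))/(96*(-4 + sqrt(123**2))) - 20521 = (10560 - 1*123*(-4 + sqrt(15129)))/(96*(-4 + sqrt(15129))) - 20521 = (10560 - 1*123*(-4 + 123))/(96*(-4 + 123)) - 20521 = (1/96)*(10560 - 1*123*119)/119 - 20521 = (1/96)*(1/119)*(10560 - 14637) - 20521 = (1/96)*(1/119)*(-4077) - 20521 = -1359/3808 - 20521 = -78145327/3808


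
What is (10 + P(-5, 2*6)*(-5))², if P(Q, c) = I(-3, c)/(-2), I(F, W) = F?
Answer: 25/4 ≈ 6.2500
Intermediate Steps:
P(Q, c) = 3/2 (P(Q, c) = -3/(-2) = -3*(-½) = 3/2)
(10 + P(-5, 2*6)*(-5))² = (10 + (3/2)*(-5))² = (10 - 15/2)² = (5/2)² = 25/4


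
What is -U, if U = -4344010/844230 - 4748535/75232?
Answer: 433566426337/6351311136 ≈ 68.264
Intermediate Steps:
U = -433566426337/6351311136 (U = -4344010*1/844230 - 4748535*1/75232 = -434401/84423 - 4748535/75232 = -433566426337/6351311136 ≈ -68.264)
-U = -1*(-433566426337/6351311136) = 433566426337/6351311136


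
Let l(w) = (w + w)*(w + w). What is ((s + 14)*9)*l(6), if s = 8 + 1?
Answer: 29808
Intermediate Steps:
s = 9
l(w) = 4*w² (l(w) = (2*w)*(2*w) = 4*w²)
((s + 14)*9)*l(6) = ((9 + 14)*9)*(4*6²) = (23*9)*(4*36) = 207*144 = 29808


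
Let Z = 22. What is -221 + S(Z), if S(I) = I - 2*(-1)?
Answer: -197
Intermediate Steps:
S(I) = 2 + I (S(I) = I + 2 = 2 + I)
-221 + S(Z) = -221 + (2 + 22) = -221 + 24 = -197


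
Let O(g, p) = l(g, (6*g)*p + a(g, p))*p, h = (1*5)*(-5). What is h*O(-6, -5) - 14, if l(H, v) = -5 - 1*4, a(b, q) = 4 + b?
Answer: -1139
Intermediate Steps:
h = -25 (h = 5*(-5) = -25)
l(H, v) = -9 (l(H, v) = -5 - 4 = -9)
O(g, p) = -9*p
h*O(-6, -5) - 14 = -(-225)*(-5) - 14 = -25*45 - 14 = -1125 - 14 = -1139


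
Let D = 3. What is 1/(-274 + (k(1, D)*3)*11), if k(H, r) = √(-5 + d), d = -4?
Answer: -274/84877 - 99*I/84877 ≈ -0.0032282 - 0.0011664*I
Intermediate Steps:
k(H, r) = 3*I (k(H, r) = √(-5 - 4) = √(-9) = 3*I)
1/(-274 + (k(1, D)*3)*11) = 1/(-274 + ((3*I)*3)*11) = 1/(-274 + (9*I)*11) = 1/(-274 + 99*I) = (-274 - 99*I)/84877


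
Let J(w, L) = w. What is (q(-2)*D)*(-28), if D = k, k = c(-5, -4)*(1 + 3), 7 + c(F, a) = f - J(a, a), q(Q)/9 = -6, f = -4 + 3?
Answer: -24192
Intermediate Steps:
f = -1
q(Q) = -54 (q(Q) = 9*(-6) = -54)
c(F, a) = -8 - a (c(F, a) = -7 + (-1 - a) = -8 - a)
k = -16 (k = (-8 - 1*(-4))*(1 + 3) = (-8 + 4)*4 = -4*4 = -16)
D = -16
(q(-2)*D)*(-28) = -54*(-16)*(-28) = 864*(-28) = -24192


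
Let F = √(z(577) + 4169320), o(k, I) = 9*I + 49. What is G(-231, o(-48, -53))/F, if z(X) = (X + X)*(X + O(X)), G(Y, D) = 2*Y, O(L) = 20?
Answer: -231*√4858258/2429129 ≈ -0.20960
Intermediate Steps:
o(k, I) = 49 + 9*I
z(X) = 2*X*(20 + X) (z(X) = (X + X)*(X + 20) = (2*X)*(20 + X) = 2*X*(20 + X))
F = √4858258 (F = √(2*577*(20 + 577) + 4169320) = √(2*577*597 + 4169320) = √(688938 + 4169320) = √4858258 ≈ 2204.1)
G(-231, o(-48, -53))/F = (2*(-231))/(√4858258) = -231*√4858258/2429129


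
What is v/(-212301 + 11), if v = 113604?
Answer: -56802/106145 ≈ -0.53514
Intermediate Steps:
v/(-212301 + 11) = 113604/(-212301 + 11) = 113604/(-212290) = 113604*(-1/212290) = -56802/106145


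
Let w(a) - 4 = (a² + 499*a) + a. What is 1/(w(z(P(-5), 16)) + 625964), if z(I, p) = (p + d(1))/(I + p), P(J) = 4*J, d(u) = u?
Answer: 16/9981777 ≈ 1.6029e-6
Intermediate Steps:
z(I, p) = (1 + p)/(I + p) (z(I, p) = (p + 1)/(I + p) = (1 + p)/(I + p))
w(a) = 4 + a² + 500*a (w(a) = 4 + ((a² + 499*a) + a) = 4 + (a² + 500*a) = 4 + a² + 500*a)
1/(w(z(P(-5), 16)) + 625964) = 1/((4 + ((1 + 16)/(4*(-5) + 16))² + 500*((1 + 16)/(4*(-5) + 16))) + 625964) = 1/((4 + (17/(-20 + 16))² + 500*(17/(-20 + 16))) + 625964) = 1/((4 + (17/(-4))² + 500*(17/(-4))) + 625964) = 1/((4 + (-¼*17)² + 500*(-¼*17)) + 625964) = 1/((4 + (-17/4)² + 500*(-17/4)) + 625964) = 1/((4 + 289/16 - 2125) + 625964) = 1/(-33647/16 + 625964) = 1/(9981777/16) = 16/9981777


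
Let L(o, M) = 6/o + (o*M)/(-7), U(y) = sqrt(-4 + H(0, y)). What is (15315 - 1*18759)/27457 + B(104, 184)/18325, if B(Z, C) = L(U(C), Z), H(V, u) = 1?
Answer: -3444/27457 - 118*I*sqrt(3)/128275 ≈ -0.12543 - 0.0015933*I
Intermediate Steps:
U(y) = I*sqrt(3) (U(y) = sqrt(-4 + 1) = sqrt(-3) = I*sqrt(3))
L(o, M) = 6/o - M*o/7 (L(o, M) = 6/o + (M*o)*(-1/7) = 6/o - M*o/7)
B(Z, C) = -2*I*sqrt(3) - I*Z*sqrt(3)/7 (B(Z, C) = 6/((I*sqrt(3))) - Z*I*sqrt(3)/7 = 6*(-I*sqrt(3)/3) - I*Z*sqrt(3)/7 = -2*I*sqrt(3) - I*Z*sqrt(3)/7)
(15315 - 1*18759)/27457 + B(104, 184)/18325 = (15315 - 1*18759)/27457 + (I*sqrt(3)*(-14 - 1*104)/7)/18325 = (15315 - 18759)*(1/27457) + (I*sqrt(3)*(-14 - 104)/7)*(1/18325) = -3444*1/27457 + ((1/7)*I*sqrt(3)*(-118))*(1/18325) = -3444/27457 - 118*I*sqrt(3)/7*(1/18325) = -3444/27457 - 118*I*sqrt(3)/128275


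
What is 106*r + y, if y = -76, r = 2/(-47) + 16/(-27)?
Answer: -181880/1269 ≈ -143.33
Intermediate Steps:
r = -806/1269 (r = 2*(-1/47) + 16*(-1/27) = -2/47 - 16/27 = -806/1269 ≈ -0.63515)
106*r + y = 106*(-806/1269) - 76 = -85436/1269 - 76 = -181880/1269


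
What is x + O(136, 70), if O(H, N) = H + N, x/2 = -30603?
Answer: -61000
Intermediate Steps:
x = -61206 (x = 2*(-30603) = -61206)
x + O(136, 70) = -61206 + (136 + 70) = -61206 + 206 = -61000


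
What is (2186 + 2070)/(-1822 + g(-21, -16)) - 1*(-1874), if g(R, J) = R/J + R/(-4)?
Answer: 54365982/29047 ≈ 1871.7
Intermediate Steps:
g(R, J) = -R/4 + R/J (g(R, J) = R/J + R*(-1/4) = R/J - R/4 = -R/4 + R/J)
(2186 + 2070)/(-1822 + g(-21, -16)) - 1*(-1874) = (2186 + 2070)/(-1822 + (-1/4*(-21) - 21/(-16))) - 1*(-1874) = 4256/(-1822 + (21/4 - 21*(-1/16))) + 1874 = 4256/(-1822 + (21/4 + 21/16)) + 1874 = 4256/(-1822 + 105/16) + 1874 = 4256/(-29047/16) + 1874 = 4256*(-16/29047) + 1874 = -68096/29047 + 1874 = 54365982/29047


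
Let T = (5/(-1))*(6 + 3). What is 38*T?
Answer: -1710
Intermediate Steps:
T = -45 (T = (5*(-1))*9 = -5*9 = -45)
38*T = 38*(-45) = -1710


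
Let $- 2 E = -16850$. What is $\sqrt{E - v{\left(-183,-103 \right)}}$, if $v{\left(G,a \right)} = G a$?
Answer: $2 i \sqrt{2606} \approx 102.1 i$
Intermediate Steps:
$E = 8425$ ($E = \left(- \frac{1}{2}\right) \left(-16850\right) = 8425$)
$\sqrt{E - v{\left(-183,-103 \right)}} = \sqrt{8425 - \left(-183\right) \left(-103\right)} = \sqrt{8425 - 18849} = \sqrt{-10424} = 2 i \sqrt{2606}$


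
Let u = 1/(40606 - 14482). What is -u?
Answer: -1/26124 ≈ -3.8279e-5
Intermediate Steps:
u = 1/26124 ≈ 3.8279e-5
-u = -1*1/26124 = -1/26124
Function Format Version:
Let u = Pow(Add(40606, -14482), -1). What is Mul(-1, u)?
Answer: Rational(-1, 26124) ≈ -3.8279e-5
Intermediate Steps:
u = Rational(1, 26124) (u = Pow(26124, -1) = Rational(1, 26124) ≈ 3.8279e-5)
Mul(-1, u) = Mul(-1, Rational(1, 26124)) = Rational(-1, 26124)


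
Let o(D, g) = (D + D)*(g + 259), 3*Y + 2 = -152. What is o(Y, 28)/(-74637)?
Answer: 88396/223911 ≈ 0.39478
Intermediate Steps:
Y = -154/3 (Y = -2/3 + (1/3)*(-152) = -2/3 - 152/3 = -154/3 ≈ -51.333)
o(D, g) = 2*D*(259 + g) (o(D, g) = (2*D)*(259 + g) = 2*D*(259 + g))
o(Y, 28)/(-74637) = (2*(-154/3)*(259 + 28))/(-74637) = (2*(-154/3)*287)*(-1/74637) = -88396/3*(-1/74637) = 88396/223911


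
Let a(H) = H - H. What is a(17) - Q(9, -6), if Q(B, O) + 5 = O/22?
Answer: 58/11 ≈ 5.2727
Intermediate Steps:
a(H) = 0
Q(B, O) = -5 + O/22
a(17) - Q(9, -6) = 0 - (-5 + (1/22)*(-6)) = 0 - (-5 - 3/11) = 0 - 1*(-58/11) = 0 + 58/11 = 58/11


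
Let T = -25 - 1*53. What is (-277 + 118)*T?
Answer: 12402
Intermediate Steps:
T = -78 (T = -25 - 53 = -78)
(-277 + 118)*T = (-277 + 118)*(-78) = -159*(-78) = 12402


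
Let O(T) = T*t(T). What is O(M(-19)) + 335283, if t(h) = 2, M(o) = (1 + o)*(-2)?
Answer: 335355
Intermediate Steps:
M(o) = -2 - 2*o
O(T) = 2*T (O(T) = T*2 = 2*T)
O(M(-19)) + 335283 = 2*(-2 - 2*(-19)) + 335283 = 2*(-2 + 38) + 335283 = 2*36 + 335283 = 72 + 335283 = 335355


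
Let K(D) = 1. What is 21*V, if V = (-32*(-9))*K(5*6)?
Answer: 6048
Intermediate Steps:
V = 288 (V = -32*(-9)*1 = 288*1 = 288)
21*V = 21*288 = 6048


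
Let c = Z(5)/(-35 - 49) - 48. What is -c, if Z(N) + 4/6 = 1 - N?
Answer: 863/18 ≈ 47.944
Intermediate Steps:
Z(N) = ⅓ - N (Z(N) = -⅔ + (1 - N) = ⅓ - N)
c = -863/18 (c = (⅓ - 1*5)/(-35 - 49) - 48 = (⅓ - 5)/(-84) - 48 = -1/84*(-14/3) - 48 = 1/18 - 48 = -863/18 ≈ -47.944)
-c = -1*(-863/18) = 863/18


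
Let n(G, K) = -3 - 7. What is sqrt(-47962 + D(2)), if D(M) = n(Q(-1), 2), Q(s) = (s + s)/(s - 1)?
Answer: 2*I*sqrt(11993) ≈ 219.03*I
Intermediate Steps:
Q(s) = 2*s/(-1 + s) (Q(s) = (2*s)/(-1 + s) = 2*s/(-1 + s))
n(G, K) = -10
D(M) = -10
sqrt(-47962 + D(2)) = sqrt(-47962 - 10) = sqrt(-47972) = 2*I*sqrt(11993)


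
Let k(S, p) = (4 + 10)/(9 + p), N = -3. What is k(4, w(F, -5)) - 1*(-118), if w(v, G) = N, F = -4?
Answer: 361/3 ≈ 120.33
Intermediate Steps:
w(v, G) = -3
k(S, p) = 14/(9 + p)
k(4, w(F, -5)) - 1*(-118) = 14/(9 - 3) - 1*(-118) = 14/6 + 118 = 14*(⅙) + 118 = 7/3 + 118 = 361/3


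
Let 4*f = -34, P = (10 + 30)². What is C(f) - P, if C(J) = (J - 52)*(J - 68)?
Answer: 12113/4 ≈ 3028.3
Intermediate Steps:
P = 1600 (P = 40² = 1600)
f = -17/2 (f = (¼)*(-34) = -17/2 ≈ -8.5000)
C(J) = (-68 + J)*(-52 + J) (C(J) = (-52 + J)*(-68 + J) = (-68 + J)*(-52 + J))
C(f) - P = (3536 + (-17/2)² - 120*(-17/2)) - 1*1600 = (3536 + 289/4 + 1020) - 1600 = 18513/4 - 1600 = 12113/4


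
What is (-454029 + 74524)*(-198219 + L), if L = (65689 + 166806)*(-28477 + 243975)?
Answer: -19013963035980955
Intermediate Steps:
L = 50102207510 (L = 232495*215498 = 50102207510)
(-454029 + 74524)*(-198219 + L) = (-454029 + 74524)*(-198219 + 50102207510) = -379505*50102009291 = -19013963035980955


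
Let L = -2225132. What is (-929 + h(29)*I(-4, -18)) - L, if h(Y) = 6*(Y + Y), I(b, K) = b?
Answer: 2222811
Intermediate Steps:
h(Y) = 12*Y (h(Y) = 6*(2*Y) = 12*Y)
(-929 + h(29)*I(-4, -18)) - L = (-929 + (12*29)*(-4)) - 1*(-2225132) = (-929 + 348*(-4)) + 2225132 = (-929 - 1392) + 2225132 = -2321 + 2225132 = 2222811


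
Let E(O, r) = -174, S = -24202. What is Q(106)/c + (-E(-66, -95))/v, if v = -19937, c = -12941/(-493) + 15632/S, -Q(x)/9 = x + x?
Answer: -75654708819750/1015097359187 ≈ -74.530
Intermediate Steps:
Q(x) = -18*x (Q(x) = -9*(x + x) = -18*x)
c = 152745753/5965793 (c = -12941/(-493) + 15632/(-24202) = -12941*(-1/493) + 15632*(-1/24202) = 12941/493 - 7816/12101 = 152745753/5965793 ≈ 25.604)
Q(106)/c + (-E(-66, -95))/v = (-18*106)/(152745753/5965793) - 1*(-174)/(-19937) = -1908*5965793/152745753 + 174*(-1/19937) = -3794244348/50915251 - 174/19937 = -75654708819750/1015097359187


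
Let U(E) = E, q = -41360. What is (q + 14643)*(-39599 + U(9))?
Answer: 1057726030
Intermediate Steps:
(q + 14643)*(-39599 + U(9)) = (-41360 + 14643)*(-39599 + 9) = -26717*(-39590) = 1057726030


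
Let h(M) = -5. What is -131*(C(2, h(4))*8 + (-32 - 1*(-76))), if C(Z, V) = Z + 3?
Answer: -11004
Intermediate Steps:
C(Z, V) = 3 + Z
-131*(C(2, h(4))*8 + (-32 - 1*(-76))) = -131*((3 + 2)*8 + (-32 - 1*(-76))) = -131*(5*8 + (-32 + 76)) = -131*(40 + 44) = -131*84 = -11004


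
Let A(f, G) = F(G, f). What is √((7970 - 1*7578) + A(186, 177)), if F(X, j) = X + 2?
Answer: √571 ≈ 23.896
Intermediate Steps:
F(X, j) = 2 + X
A(f, G) = 2 + G
√((7970 - 1*7578) + A(186, 177)) = √((7970 - 1*7578) + (2 + 177)) = √((7970 - 7578) + 179) = √(392 + 179) = √571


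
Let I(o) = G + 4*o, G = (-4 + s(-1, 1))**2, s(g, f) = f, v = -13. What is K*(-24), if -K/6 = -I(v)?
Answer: 6192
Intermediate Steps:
G = 9 (G = (-4 + 1)**2 = (-3)**2 = 9)
I(o) = 9 + 4*o
K = -258 (K = -(-6)*(9 + 4*(-13)) = -(-6)*(9 - 52) = -(-6)*(-43) = -6*43 = -258)
K*(-24) = -258*(-24) = 6192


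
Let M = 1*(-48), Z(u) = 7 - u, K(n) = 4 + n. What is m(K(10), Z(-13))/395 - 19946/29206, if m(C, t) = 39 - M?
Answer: -2668874/5768185 ≈ -0.46269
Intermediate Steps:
M = -48
m(C, t) = 87 (m(C, t) = 39 - 1*(-48) = 39 + 48 = 87)
m(K(10), Z(-13))/395 - 19946/29206 = 87/395 - 19946/29206 = 87*(1/395) - 19946*1/29206 = 87/395 - 9973/14603 = -2668874/5768185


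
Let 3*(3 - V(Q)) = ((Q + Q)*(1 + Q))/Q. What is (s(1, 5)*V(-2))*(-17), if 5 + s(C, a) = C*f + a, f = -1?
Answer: 187/3 ≈ 62.333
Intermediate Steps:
s(C, a) = -5 + a - C (s(C, a) = -5 + (C*(-1) + a) = -5 + (-C + a) = -5 + (a - C) = -5 + a - C)
V(Q) = 7/3 - 2*Q/3 (V(Q) = 3 - (Q + Q)*(1 + Q)/(3*Q) = 3 - (2*Q)*(1 + Q)/(3*Q) = 3 - 2*Q*(1 + Q)/(3*Q) = 3 - (2 + 2*Q)/3 = 3 + (-⅔ - 2*Q/3) = 7/3 - 2*Q/3)
(s(1, 5)*V(-2))*(-17) = ((-5 + 5 - 1*1)*(7/3 - ⅔*(-2)))*(-17) = ((-5 + 5 - 1)*(7/3 + 4/3))*(-17) = -1*11/3*(-17) = -11/3*(-17) = 187/3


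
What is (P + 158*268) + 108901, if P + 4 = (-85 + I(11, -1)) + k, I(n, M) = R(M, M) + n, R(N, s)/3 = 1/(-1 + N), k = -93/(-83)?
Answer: 25093659/166 ≈ 1.5117e+5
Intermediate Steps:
k = 93/83 (k = -93*(-1/83) = 93/83 ≈ 1.1205)
R(N, s) = 3/(-1 + N)
I(n, M) = n + 3/(-1 + M) (I(n, M) = 3/(-1 + M) + n = n + 3/(-1 + M))
P = -13011/166 (P = -4 + ((-85 + (3 + 11*(-1 - 1))/(-1 - 1)) + 93/83) = -4 + ((-85 + (3 + 11*(-2))/(-2)) + 93/83) = -4 + ((-85 - (3 - 22)/2) + 93/83) = -4 + ((-85 - ½*(-19)) + 93/83) = -4 + ((-85 + 19/2) + 93/83) = -4 + (-151/2 + 93/83) = -4 - 12347/166 = -13011/166 ≈ -78.380)
(P + 158*268) + 108901 = (-13011/166 + 158*268) + 108901 = (-13011/166 + 42344) + 108901 = 7016093/166 + 108901 = 25093659/166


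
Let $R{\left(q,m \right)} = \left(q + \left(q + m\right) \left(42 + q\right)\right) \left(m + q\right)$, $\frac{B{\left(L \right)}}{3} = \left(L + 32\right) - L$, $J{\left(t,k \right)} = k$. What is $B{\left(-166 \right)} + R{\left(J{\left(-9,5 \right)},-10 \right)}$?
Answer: $1246$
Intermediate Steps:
$B{\left(L \right)} = 96$ ($B{\left(L \right)} = 3 \left(\left(L + 32\right) - L\right) = 3 \left(\left(32 + L\right) - L\right) = 3 \cdot 32 = 96$)
$R{\left(q,m \right)} = \left(m + q\right) \left(q + \left(42 + q\right) \left(m + q\right)\right)$ ($R{\left(q,m \right)} = \left(q + \left(m + q\right) \left(42 + q\right)\right) \left(m + q\right) = \left(q + \left(42 + q\right) \left(m + q\right)\right) \left(m + q\right) = \left(m + q\right) \left(q + \left(42 + q\right) \left(m + q\right)\right)$)
$B{\left(-166 \right)} + R{\left(J{\left(-9,5 \right)},-10 \right)} = 96 + \left(5^{3} + 42 \left(-10\right)^{2} + 43 \cdot 5^{2} + 5 \left(-10\right)^{2} + 2 \left(-10\right) 5^{2} + 85 \left(-10\right) 5\right) = 96 + \left(125 + 42 \cdot 100 + 43 \cdot 25 + 5 \cdot 100 + 2 \left(-10\right) 25 - 4250\right) = 96 + \left(125 + 4200 + 1075 + 500 - 500 - 4250\right) = 96 + 1150 = 1246$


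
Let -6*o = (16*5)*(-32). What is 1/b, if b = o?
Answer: 3/1280 ≈ 0.0023438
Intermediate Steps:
o = 1280/3 (o = -16*5*(-32)/6 = -40*(-32)/3 = -⅙*(-2560) = 1280/3 ≈ 426.67)
b = 1280/3 ≈ 426.67
1/b = 1/(1280/3) = 3/1280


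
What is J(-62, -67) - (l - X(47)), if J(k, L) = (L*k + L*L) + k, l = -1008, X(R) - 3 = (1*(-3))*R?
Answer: 9451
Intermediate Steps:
X(R) = 3 - 3*R (X(R) = 3 + (1*(-3))*R = 3 - 3*R)
J(k, L) = k + L² + L*k (J(k, L) = (L*k + L²) + k = (L² + L*k) + k = k + L² + L*k)
J(-62, -67) - (l - X(47)) = (-62 + (-67)² - 67*(-62)) - (-1008 - (3 - 3*47)) = (-62 + 4489 + 4154) - (-1008 - (3 - 141)) = 8581 - (-1008 - 1*(-138)) = 8581 - (-1008 + 138) = 8581 - 1*(-870) = 8581 + 870 = 9451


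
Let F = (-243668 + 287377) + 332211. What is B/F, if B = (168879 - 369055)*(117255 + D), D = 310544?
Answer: -5352193289/23495 ≈ -2.2780e+5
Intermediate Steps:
B = -85635092624 (B = (168879 - 369055)*(117255 + 310544) = -200176*427799 = -85635092624)
F = 375920 (F = 43709 + 332211 = 375920)
B/F = -85635092624/375920 = -85635092624*1/375920 = -5352193289/23495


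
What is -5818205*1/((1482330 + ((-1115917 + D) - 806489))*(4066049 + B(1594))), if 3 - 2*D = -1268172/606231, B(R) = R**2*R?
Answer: 261272313730/80118033686755126013 ≈ 3.2611e-9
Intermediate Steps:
B(R) = R**3
D = 342985/134718 (D = 3/2 - (-634086)/606231 = 3/2 - 1/2*(-140908/67359) = 3/2 + 70454/67359 = 342985/134718 ≈ 2.5459)
-5818205*1/((1482330 + ((-1115917 + D) - 806489))*(4066049 + B(1594))) = -5818205*1/((1482330 + ((-1115917 + 342985/134718) - 806489))*(4066049 + 1594**3)) = -5818205*1/((1482330 + (-150333763421/134718 - 806489))*(4066049 + 4050092584)) = -5818205*1/(4054158633*(1482330 - 258982348523/134718)) = -5818205/((-59285815583/134718*4054158633)) = -5818205/(-80118033686755126013/44906) = -5818205*(-44906/80118033686755126013) = 261272313730/80118033686755126013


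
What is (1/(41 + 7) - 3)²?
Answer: 20449/2304 ≈ 8.8754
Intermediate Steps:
(1/(41 + 7) - 3)² = (1/48 - 3)² = (-143/48)² = 20449/2304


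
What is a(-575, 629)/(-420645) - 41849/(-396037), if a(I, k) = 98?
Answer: 17564760979/166590983865 ≈ 0.10544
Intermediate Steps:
a(-575, 629)/(-420645) - 41849/(-396037) = 98/(-420645) - 41849/(-396037) = 98*(-1/420645) - 41849*(-1/396037) = -98/420645 + 41849/396037 = 17564760979/166590983865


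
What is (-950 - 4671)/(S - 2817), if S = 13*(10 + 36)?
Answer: 803/317 ≈ 2.5331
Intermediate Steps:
S = 598 (S = 13*46 = 598)
(-950 - 4671)/(S - 2817) = (-950 - 4671)/(598 - 2817) = -5621/(-2219) = -5621*(-1/2219) = 803/317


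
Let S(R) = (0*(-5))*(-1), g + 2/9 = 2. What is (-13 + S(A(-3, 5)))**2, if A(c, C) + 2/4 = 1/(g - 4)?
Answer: 169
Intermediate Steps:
g = 16/9 (g = -2/9 + 2 = 16/9 ≈ 1.7778)
A(c, C) = -19/20 (A(c, C) = -1/2 + 1/(16/9 - 4) = -1/2 + 1/(-20/9) = -1/2 - 9/20 = -19/20)
S(R) = 0 (S(R) = 0*(-1) = 0)
(-13 + S(A(-3, 5)))**2 = (-13 + 0)**2 = (-13)**2 = 169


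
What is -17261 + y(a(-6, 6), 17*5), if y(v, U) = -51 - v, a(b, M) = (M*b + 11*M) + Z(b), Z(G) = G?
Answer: -17336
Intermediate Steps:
a(b, M) = b + 11*M + M*b (a(b, M) = (M*b + 11*M) + b = (11*M + M*b) + b = b + 11*M + M*b)
-17261 + y(a(-6, 6), 17*5) = -17261 + (-51 - (-6 + 11*6 + 6*(-6))) = -17261 + (-51 - (-6 + 66 - 36)) = -17261 + (-51 - 1*24) = -17261 + (-51 - 24) = -17261 - 75 = -17336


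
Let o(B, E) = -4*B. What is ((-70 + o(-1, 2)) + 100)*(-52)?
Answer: -1768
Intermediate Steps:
((-70 + o(-1, 2)) + 100)*(-52) = ((-70 - 4*(-1)) + 100)*(-52) = ((-70 + 4) + 100)*(-52) = (-66 + 100)*(-52) = 34*(-52) = -1768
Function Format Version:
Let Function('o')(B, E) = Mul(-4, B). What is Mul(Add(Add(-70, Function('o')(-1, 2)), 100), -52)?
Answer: -1768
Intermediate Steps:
Mul(Add(Add(-70, Function('o')(-1, 2)), 100), -52) = Mul(Add(Add(-70, Mul(-4, -1)), 100), -52) = Mul(Add(Add(-70, 4), 100), -52) = Mul(Add(-66, 100), -52) = Mul(34, -52) = -1768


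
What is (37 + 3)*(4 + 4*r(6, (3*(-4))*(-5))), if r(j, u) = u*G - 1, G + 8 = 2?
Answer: -57600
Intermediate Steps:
G = -6 (G = -8 + 2 = -6)
r(j, u) = -1 - 6*u (r(j, u) = u*(-6) - 1 = -6*u - 1 = -1 - 6*u)
(37 + 3)*(4 + 4*r(6, (3*(-4))*(-5))) = (37 + 3)*(4 + 4*(-1 - 6*3*(-4)*(-5))) = 40*(4 + 4*(-1 - (-72)*(-5))) = 40*(4 + 4*(-1 - 6*60)) = 40*(4 + 4*(-1 - 360)) = 40*(4 + 4*(-361)) = 40*(4 - 1444) = 40*(-1440) = -57600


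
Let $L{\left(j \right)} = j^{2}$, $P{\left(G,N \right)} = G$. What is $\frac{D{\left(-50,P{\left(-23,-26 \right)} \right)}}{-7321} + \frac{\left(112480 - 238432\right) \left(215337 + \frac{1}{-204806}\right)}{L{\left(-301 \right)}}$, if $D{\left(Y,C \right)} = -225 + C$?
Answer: $- \frac{20333248297218912472}{67922877780163} \approx -2.9936 \cdot 10^{5}$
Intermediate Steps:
$\frac{D{\left(-50,P{\left(-23,-26 \right)} \right)}}{-7321} + \frac{\left(112480 - 238432\right) \left(215337 + \frac{1}{-204806}\right)}{L{\left(-301 \right)}} = \frac{-225 - 23}{-7321} + \frac{\left(112480 - 238432\right) \left(215337 + \frac{1}{-204806}\right)}{\left(-301\right)^{2}} = \left(-248\right) \left(- \frac{1}{7321}\right) + \frac{\left(-125952\right) \left(215337 - \frac{1}{204806}\right)}{90601} = \frac{248}{7321} + \left(-125952\right) \frac{44102309621}{204806} \cdot \frac{1}{90601} = \frac{248}{7321} - \frac{2777387050692096}{9277814203} = - \frac{20333248297218912472}{67922877780163}$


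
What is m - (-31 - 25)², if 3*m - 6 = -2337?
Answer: -3913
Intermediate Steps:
m = -777 (m = 2 + (⅓)*(-2337) = 2 - 779 = -777)
m - (-31 - 25)² = -777 - (-31 - 25)² = -777 - 1*(-56)² = -777 - 1*3136 = -777 - 3136 = -3913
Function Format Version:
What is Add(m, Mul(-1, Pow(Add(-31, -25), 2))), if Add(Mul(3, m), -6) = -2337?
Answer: -3913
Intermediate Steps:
m = -777 (m = Add(2, Mul(Rational(1, 3), -2337)) = Add(2, -779) = -777)
Add(m, Mul(-1, Pow(Add(-31, -25), 2))) = Add(-777, Mul(-1, Pow(Add(-31, -25), 2))) = Add(-777, Mul(-1, Pow(-56, 2))) = Add(-777, Mul(-1, 3136)) = Add(-777, -3136) = -3913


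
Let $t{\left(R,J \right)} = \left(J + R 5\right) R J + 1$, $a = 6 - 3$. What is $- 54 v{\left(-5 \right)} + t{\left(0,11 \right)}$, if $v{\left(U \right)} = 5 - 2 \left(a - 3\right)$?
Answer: $-269$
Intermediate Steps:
$a = 3$ ($a = 6 - 3 = 3$)
$v{\left(U \right)} = 5$ ($v{\left(U \right)} = 5 - 2 \left(3 - 3\right) = 5 - 0 = 5 + 0 = 5$)
$t{\left(R,J \right)} = 1 + J R \left(J + 5 R\right)$ ($t{\left(R,J \right)} = \left(J + 5 R\right) R J + 1 = R \left(J + 5 R\right) J + 1 = J R \left(J + 5 R\right) + 1 = 1 + J R \left(J + 5 R\right)$)
$- 54 v{\left(-5 \right)} + t{\left(0,11 \right)} = \left(-54\right) 5 + \left(1 + 0 \cdot 11^{2} + 5 \cdot 11 \cdot 0^{2}\right) = -270 + \left(1 + 0 \cdot 121 + 5 \cdot 11 \cdot 0\right) = -270 + \left(1 + 0 + 0\right) = -270 + 1 = -269$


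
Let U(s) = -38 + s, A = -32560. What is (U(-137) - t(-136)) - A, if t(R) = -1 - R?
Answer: 32250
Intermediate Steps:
(U(-137) - t(-136)) - A = ((-38 - 137) - (-1 - 1*(-136))) - 1*(-32560) = (-175 - (-1 + 136)) + 32560 = (-175 - 1*135) + 32560 = (-175 - 135) + 32560 = -310 + 32560 = 32250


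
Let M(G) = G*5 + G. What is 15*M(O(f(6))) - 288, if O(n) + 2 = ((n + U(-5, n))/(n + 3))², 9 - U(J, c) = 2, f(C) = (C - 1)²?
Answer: -17172/49 ≈ -350.45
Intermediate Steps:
f(C) = (-1 + C)²
U(J, c) = 7 (U(J, c) = 9 - 1*2 = 9 - 2 = 7)
O(n) = -2 + (7 + n)²/(3 + n)² (O(n) = -2 + ((n + 7)/(n + 3))² = -2 + ((7 + n)/(3 + n))² = -2 + (7 + n)²/(3 + n)²)
M(G) = 6*G (M(G) = 5*G + G = 6*G)
15*M(O(f(6))) - 288 = 15*(6*(-2 + (7 + (-1 + 6)²)²/(3 + (-1 + 6)²)²)) - 288 = 15*(6*(-2 + (7 + 5²)²/(3 + 5²)²)) - 288 = 15*(6*(-2 + (7 + 25)²/(3 + 25)²)) - 288 = 15*(6*(-2 + 32²/28²)) - 288 = 15*(6*(-2 + (1/784)*1024)) - 288 = 15*(6*(-2 + 64/49)) - 288 = 15*(6*(-34/49)) - 288 = 15*(-204/49) - 288 = -3060/49 - 288 = -17172/49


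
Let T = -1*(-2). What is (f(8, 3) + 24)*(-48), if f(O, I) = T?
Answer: -1248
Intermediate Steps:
T = 2
f(O, I) = 2
(f(8, 3) + 24)*(-48) = (2 + 24)*(-48) = 26*(-48) = -1248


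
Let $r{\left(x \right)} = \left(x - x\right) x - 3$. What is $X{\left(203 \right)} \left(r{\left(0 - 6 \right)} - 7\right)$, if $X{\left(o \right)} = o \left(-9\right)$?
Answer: $18270$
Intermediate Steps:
$X{\left(o \right)} = - 9 o$
$r{\left(x \right)} = -3$ ($r{\left(x \right)} = 0 x - 3 = 0 - 3 = -3$)
$X{\left(203 \right)} \left(r{\left(0 - 6 \right)} - 7\right) = \left(-9\right) 203 \left(-3 - 7\right) = - 1827 \left(-3 - 7\right) = \left(-1827\right) \left(-10\right) = 18270$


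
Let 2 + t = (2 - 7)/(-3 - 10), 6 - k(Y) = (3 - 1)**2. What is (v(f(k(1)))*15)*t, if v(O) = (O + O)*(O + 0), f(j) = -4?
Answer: -10080/13 ≈ -775.38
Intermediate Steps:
k(Y) = 2 (k(Y) = 6 - (3 - 1)**2 = 6 - 1*2**2 = 6 - 1*4 = 6 - 4 = 2)
t = -21/13 (t = -2 + (2 - 7)/(-3 - 10) = -2 - 5/(-13) = -2 - 5*(-1/13) = -2 + 5/13 = -21/13 ≈ -1.6154)
v(O) = 2*O**2 (v(O) = (2*O)*O = 2*O**2)
(v(f(k(1)))*15)*t = ((2*(-4)**2)*15)*(-21/13) = ((2*16)*15)*(-21/13) = (32*15)*(-21/13) = 480*(-21/13) = -10080/13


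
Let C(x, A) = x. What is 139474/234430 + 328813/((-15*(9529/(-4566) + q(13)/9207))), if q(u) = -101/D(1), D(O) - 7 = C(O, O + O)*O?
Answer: 144031775320023953/13720586000975 ≈ 10498.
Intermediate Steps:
D(O) = 7 + O² (D(O) = 7 + O*O = 7 + O²)
q(u) = -101/8 (q(u) = -101/(7 + 1²) = -101/(7 + 1) = -101/8)
139474/234430 + 328813/((-15*(9529/(-4566) + q(13)/9207))) = 139474/234430 + 328813/((-15*(9529/(-4566) - 101/8/9207))) = 139474*(1/234430) + 328813/((-15*(9529*(-1/4566) - 101/8*1/9207))) = 69737/117215 + 328813/((-15*(-9529/4566 - 101/73656))) = 69737/117215 + 328813/((-15*(-117054865/56052216))) = 69737/117215 + 328813/(585274325/18684072) = 69737/117215 + 328813*(18684072/585274325) = 69737/117215 + 6143565766536/585274325 = 144031775320023953/13720586000975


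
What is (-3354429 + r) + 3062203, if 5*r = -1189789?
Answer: -2650919/5 ≈ -5.3018e+5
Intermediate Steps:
r = -1189789/5 (r = (⅕)*(-1189789) = -1189789/5 ≈ -2.3796e+5)
(-3354429 + r) + 3062203 = (-3354429 - 1189789/5) + 3062203 = -17961934/5 + 3062203 = -2650919/5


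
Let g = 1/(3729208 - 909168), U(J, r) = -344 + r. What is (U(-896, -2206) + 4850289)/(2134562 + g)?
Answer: 4556939296520/2006516740827 ≈ 2.2711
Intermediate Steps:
g = 1/2820040 ≈ 3.5460e-7
(U(-896, -2206) + 4850289)/(2134562 + g) = ((-344 - 2206) + 4850289)/(2134562 + 1/2820040) = (-2550 + 4850289)/(6019550222481/2820040) = 4847739*(2820040/6019550222481) = 4556939296520/2006516740827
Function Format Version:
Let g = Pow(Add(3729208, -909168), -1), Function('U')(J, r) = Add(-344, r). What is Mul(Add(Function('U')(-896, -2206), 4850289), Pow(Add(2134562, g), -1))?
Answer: Rational(4556939296520, 2006516740827) ≈ 2.2711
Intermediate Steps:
g = Rational(1, 2820040) (g = Pow(2820040, -1) = Rational(1, 2820040) ≈ 3.5460e-7)
Mul(Add(Function('U')(-896, -2206), 4850289), Pow(Add(2134562, g), -1)) = Mul(Add(Add(-344, -2206), 4850289), Pow(Add(2134562, Rational(1, 2820040)), -1)) = Mul(Add(-2550, 4850289), Pow(Rational(6019550222481, 2820040), -1)) = Mul(4847739, Rational(2820040, 6019550222481)) = Rational(4556939296520, 2006516740827)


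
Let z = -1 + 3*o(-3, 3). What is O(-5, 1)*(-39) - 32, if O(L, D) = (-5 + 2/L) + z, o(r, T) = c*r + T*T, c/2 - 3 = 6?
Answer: 27413/5 ≈ 5482.6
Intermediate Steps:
c = 18 (c = 6 + 2*6 = 6 + 12 = 18)
o(r, T) = T² + 18*r (o(r, T) = 18*r + T*T = 18*r + T² = T² + 18*r)
z = -136 (z = -1 + 3*(3² + 18*(-3)) = -1 + 3*(9 - 54) = -1 + 3*(-45) = -1 - 135 = -136)
O(L, D) = -141 + 2/L (O(L, D) = (-5 + 2/L) - 136 = -141 + 2/L)
O(-5, 1)*(-39) - 32 = (-141 + 2/(-5))*(-39) - 32 = (-141 + 2*(-⅕))*(-39) - 32 = (-141 - ⅖)*(-39) - 32 = -707/5*(-39) - 32 = 27573/5 - 32 = 27413/5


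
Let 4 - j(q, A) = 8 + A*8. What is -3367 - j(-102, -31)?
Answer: -3611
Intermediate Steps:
j(q, A) = -4 - 8*A (j(q, A) = 4 - (8 + A*8) = 4 - (8 + 8*A) = 4 + (-8 - 8*A) = -4 - 8*A)
-3367 - j(-102, -31) = -3367 - (-4 - 8*(-31)) = -3367 - (-4 + 248) = -3367 - 1*244 = -3367 - 244 = -3611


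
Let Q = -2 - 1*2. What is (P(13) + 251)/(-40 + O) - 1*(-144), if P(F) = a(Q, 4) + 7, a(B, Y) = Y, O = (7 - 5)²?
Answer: 2461/18 ≈ 136.72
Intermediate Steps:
Q = -4 (Q = -2 - 2 = -4)
O = 4 (O = 2² = 4)
P(F) = 11 (P(F) = 4 + 7 = 11)
(P(13) + 251)/(-40 + O) - 1*(-144) = (11 + 251)/(-40 + 4) - 1*(-144) = 262/(-36) + 144 = 262*(-1/36) + 144 = -131/18 + 144 = 2461/18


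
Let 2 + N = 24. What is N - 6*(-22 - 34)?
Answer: 358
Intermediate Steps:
N = 22 (N = -2 + 24 = 22)
N - 6*(-22 - 34) = 22 - 6*(-22 - 34) = 22 - 6*(-56) = 22 + 336 = 358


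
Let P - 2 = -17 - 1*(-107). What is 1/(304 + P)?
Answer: 1/396 ≈ 0.0025253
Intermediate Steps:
P = 92 (P = 2 + (-17 - 1*(-107)) = 2 + (-17 + 107) = 2 + 90 = 92)
1/(304 + P) = 1/(304 + 92) = 1/396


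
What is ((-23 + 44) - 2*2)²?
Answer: 289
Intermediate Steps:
((-23 + 44) - 2*2)² = (21 - 4)² = 17² = 289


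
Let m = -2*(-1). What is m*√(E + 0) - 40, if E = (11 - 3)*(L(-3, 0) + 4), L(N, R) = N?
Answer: -40 + 4*√2 ≈ -34.343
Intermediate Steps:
E = 8 (E = (11 - 3)*(-3 + 4) = 8*1 = 8)
m = 2
m*√(E + 0) - 40 = 2*√(8 + 0) - 40 = 2*√8 - 40 = 2*(2*√2) - 40 = 4*√2 - 40 = -40 + 4*√2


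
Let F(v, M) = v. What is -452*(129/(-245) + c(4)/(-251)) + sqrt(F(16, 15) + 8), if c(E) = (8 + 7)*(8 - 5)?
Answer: 19618608/61495 + 2*sqrt(6) ≈ 323.93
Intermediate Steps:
c(E) = 45 (c(E) = 15*3 = 45)
-452*(129/(-245) + c(4)/(-251)) + sqrt(F(16, 15) + 8) = -452*(129/(-245) + 45/(-251)) + sqrt(16 + 8) = -452*(129*(-1/245) + 45*(-1/251)) + sqrt(24) = -452*(-129/245 - 45/251) + 2*sqrt(6) = -452*(-43404/61495) + 2*sqrt(6) = 19618608/61495 + 2*sqrt(6)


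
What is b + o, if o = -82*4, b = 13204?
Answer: 12876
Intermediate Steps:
o = -328
b + o = 13204 - 328 = 12876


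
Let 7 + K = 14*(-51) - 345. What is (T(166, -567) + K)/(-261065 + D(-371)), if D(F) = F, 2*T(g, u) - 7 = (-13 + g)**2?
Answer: -5321/130718 ≈ -0.040706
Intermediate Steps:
T(g, u) = 7/2 + (-13 + g)**2/2
K = -1066 (K = -7 + (14*(-51) - 345) = -7 + (-714 - 345) = -7 - 1059 = -1066)
(T(166, -567) + K)/(-261065 + D(-371)) = ((7/2 + (-13 + 166)**2/2) - 1066)/(-261065 - 371) = ((7/2 + (1/2)*153**2) - 1066)/(-261436) = ((7/2 + (1/2)*23409) - 1066)*(-1/261436) = ((7/2 + 23409/2) - 1066)*(-1/261436) = (11708 - 1066)*(-1/261436) = 10642*(-1/261436) = -5321/130718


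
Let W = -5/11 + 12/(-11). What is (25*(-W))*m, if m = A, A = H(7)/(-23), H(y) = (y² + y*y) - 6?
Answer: -1700/11 ≈ -154.55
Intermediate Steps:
W = -17/11 (W = -5*1/11 + 12*(-1/11) = -5/11 - 12/11 = -17/11 ≈ -1.5455)
H(y) = -6 + 2*y² (H(y) = (y² + y²) - 6 = 2*y² - 6 = -6 + 2*y²)
A = -4 (A = (-6 + 2*7²)/(-23) = (-6 + 2*49)*(-1/23) = (-6 + 98)*(-1/23) = 92*(-1/23) = -4)
m = -4
(25*(-W))*m = (25*(-1*(-17/11)))*(-4) = (25*(17/11))*(-4) = (425/11)*(-4) = -1700/11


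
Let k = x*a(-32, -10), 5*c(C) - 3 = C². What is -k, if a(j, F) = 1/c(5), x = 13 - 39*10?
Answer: 1885/28 ≈ 67.321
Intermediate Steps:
x = -377 (x = 13 - 390 = -377)
c(C) = ⅗ + C²/5
a(j, F) = 5/28 (a(j, F) = 1/(⅗ + (⅕)*5²) = 1/(⅗ + (⅕)*25) = 1/(⅗ + 5) = 1/(28/5) = 5/28)
k = -1885/28 (k = -377*5/28 = -1885/28 ≈ -67.321)
-k = -1*(-1885/28) = 1885/28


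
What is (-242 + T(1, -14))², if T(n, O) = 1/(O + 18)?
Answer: 935089/16 ≈ 58443.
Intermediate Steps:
T(n, O) = 1/(18 + O)
(-242 + T(1, -14))² = (-242 + 1/(18 - 14))² = (-242 + 1/4)² = (-242 + ¼)² = (-967/4)² = 935089/16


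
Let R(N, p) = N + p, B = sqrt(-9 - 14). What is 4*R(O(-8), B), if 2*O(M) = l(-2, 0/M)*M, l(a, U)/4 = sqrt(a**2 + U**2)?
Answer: -128 + 4*I*sqrt(23) ≈ -128.0 + 19.183*I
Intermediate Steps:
l(a, U) = 4*sqrt(U**2 + a**2) (l(a, U) = 4*sqrt(a**2 + U**2) = 4*sqrt(U**2 + a**2))
B = I*sqrt(23) (B = sqrt(-23) = I*sqrt(23) ≈ 4.7958*I)
O(M) = 4*M (O(M) = ((4*sqrt((0/M)**2 + (-2)**2))*M)/2 = ((4*sqrt(0**2 + 4))*M)/2 = ((4*sqrt(0 + 4))*M)/2 = ((4*sqrt(4))*M)/2 = ((4*2)*M)/2 = (8*M)/2 = 4*M)
4*R(O(-8), B) = 4*(4*(-8) + I*sqrt(23)) = 4*(-32 + I*sqrt(23)) = -128 + 4*I*sqrt(23)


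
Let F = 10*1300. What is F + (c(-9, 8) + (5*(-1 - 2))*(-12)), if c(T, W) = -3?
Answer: 13177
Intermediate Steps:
F = 13000
F + (c(-9, 8) + (5*(-1 - 2))*(-12)) = 13000 + (-3 + (5*(-1 - 2))*(-12)) = 13000 + (-3 + (5*(-3))*(-12)) = 13000 + (-3 - 15*(-12)) = 13000 + (-3 + 180) = 13000 + 177 = 13177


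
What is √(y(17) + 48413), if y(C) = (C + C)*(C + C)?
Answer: √49569 ≈ 222.64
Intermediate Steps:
y(C) = 4*C² (y(C) = (2*C)*(2*C) = 4*C²)
√(y(17) + 48413) = √(4*17² + 48413) = √(4*289 + 48413) = √(1156 + 48413) = √49569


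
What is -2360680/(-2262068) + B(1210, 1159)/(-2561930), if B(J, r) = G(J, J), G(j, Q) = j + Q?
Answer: 151060567696/144881496781 ≈ 1.0426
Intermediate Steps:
G(j, Q) = Q + j
B(J, r) = 2*J (B(J, r) = J + J = 2*J)
-2360680/(-2262068) + B(1210, 1159)/(-2561930) = -2360680/(-2262068) + (2*1210)/(-2561930) = -2360680*(-1/2262068) + 2420*(-1/2561930) = 590170/565517 - 242/256193 = 151060567696/144881496781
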